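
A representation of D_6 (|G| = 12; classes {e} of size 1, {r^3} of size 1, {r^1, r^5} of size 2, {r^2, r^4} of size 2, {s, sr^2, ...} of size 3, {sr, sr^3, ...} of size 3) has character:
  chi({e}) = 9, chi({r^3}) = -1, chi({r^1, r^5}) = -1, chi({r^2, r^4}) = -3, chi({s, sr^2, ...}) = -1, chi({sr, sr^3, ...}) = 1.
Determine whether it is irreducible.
Not irreducible (reducible): <chi, chi> = 9 > 1.

Working: <chi, chi> = (1/|G|) sum_C |C| * |chi(C)|^2 = (1/12)[1*|9|^2 + 1*|-1|^2 + 2*|-1|^2 + 2*|-3|^2 + 3*|-1|^2 + 3*|1|^2]
  = (1/12)[(81) + (1) + (2) + (18) + (3) + (3)] = 108/12 = 9.
A character is irreducible iff <chi, chi> = 1, so this representation is reducible.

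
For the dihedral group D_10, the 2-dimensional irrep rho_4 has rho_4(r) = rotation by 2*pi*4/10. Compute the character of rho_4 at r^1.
chi_{rho_4}(r^1) = 2*cos(2*pi*4*1/10) = -sqrt(5)/2 - 1/2

Solution. rho_4(r^1) is rotation by angle 2*pi*4*1/10, whose trace is 2*cos(2*pi*4*1/10) = -sqrt(5)/2 - 1/2.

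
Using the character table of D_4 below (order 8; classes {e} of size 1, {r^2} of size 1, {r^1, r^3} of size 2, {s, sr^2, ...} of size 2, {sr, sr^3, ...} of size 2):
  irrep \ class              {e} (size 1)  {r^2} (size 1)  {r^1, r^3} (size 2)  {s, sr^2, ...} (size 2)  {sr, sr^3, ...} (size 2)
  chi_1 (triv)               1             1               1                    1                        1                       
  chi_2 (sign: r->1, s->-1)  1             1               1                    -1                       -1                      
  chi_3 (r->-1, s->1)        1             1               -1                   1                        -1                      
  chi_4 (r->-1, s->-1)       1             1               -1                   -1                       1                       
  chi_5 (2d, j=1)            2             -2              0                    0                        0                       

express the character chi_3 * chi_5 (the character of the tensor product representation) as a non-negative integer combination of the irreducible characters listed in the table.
chi_3 tensor chi_5 = chi_5 (all other irreducibles have multiplicity 0).

Solution. The character of a tensor product is the pointwise product (chi_3 * chi_5)(C) = chi_3(C) * chi_5(C):
  {e}: (1)*(2), {r^2}: (1)*(-2), {r^1, r^3}: (-1)*(0), {s, sr^2, ...}: (1)*(0), {sr, sr^3, ...}: (-1)*(0)
so (chi_3 * chi_5) takes values
  {e} -> 2, {r^2} -> -2, {r^1, r^3} -> 0, {s, sr^2, ...} -> 0, {sr, sr^3, ...} -> 0.
Now take the inner product of this character with each irreducible chi from the table, <chi_3*chi_5, chi> = (1/8) sum_C |C| (chi_3*chi_5)(C) conj(chi(C)):
  <chi_3*chi_5, chi_1> = (1/8)[1*(2)*conj(1) + 1*(-2)*conj(1) + 2*(0)*conj(1) + 2*(0)*conj(1) + 2*(0)*conj(1)]
      = (1/8)[(2) + (-2) + (0) + (0) + (0)] = 0/8 = 0
  <chi_3*chi_5, chi_2> = (1/8)[1*(2)*conj(1) + 1*(-2)*conj(1) + 2*(0)*conj(1) + 2*(0)*conj(-1) + 2*(0)*conj(-1)]
      = (1/8)[(2) + (-2) + (0) + (0) + (0)] = 0/8 = 0
  <chi_3*chi_5, chi_3> = (1/8)[1*(2)*conj(1) + 1*(-2)*conj(1) + 2*(0)*conj(-1) + 2*(0)*conj(1) + 2*(0)*conj(-1)]
      = (1/8)[(2) + (-2) + (0) + (0) + (0)] = 0/8 = 0
  <chi_3*chi_5, chi_4> = (1/8)[1*(2)*conj(1) + 1*(-2)*conj(1) + 2*(0)*conj(-1) + 2*(0)*conj(-1) + 2*(0)*conj(1)]
      = (1/8)[(2) + (-2) + (0) + (0) + (0)] = 0/8 = 0
  <chi_3*chi_5, chi_5> = (1/8)[1*(2)*conj(2) + 1*(-2)*conj(-2) + 2*(0)*conj(0) + 2*(0)*conj(0) + 2*(0)*conj(0)]
      = (1/8)[(4) + (4) + (0) + (0) + (0)] = 8/8 = 1
Hence the multiplicities are chi_5: 1. Dimension check: dim(chi_3)*dim(chi_5) = 1*2 = 2 and sum (mult * dim) = 1*2 = 2.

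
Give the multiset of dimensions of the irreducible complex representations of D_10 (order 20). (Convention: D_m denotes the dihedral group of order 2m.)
Dimensions: 1, 1, 1, 1, 2, 2, 2, 2

There are 8 irreducibles (= number of conjugacy classes). Their dimensions d_i satisfy sum d_i^2 = |G| = 20: 1 + 1 + 1 + 1 + 4 + 4 + 4 + 4 = 20.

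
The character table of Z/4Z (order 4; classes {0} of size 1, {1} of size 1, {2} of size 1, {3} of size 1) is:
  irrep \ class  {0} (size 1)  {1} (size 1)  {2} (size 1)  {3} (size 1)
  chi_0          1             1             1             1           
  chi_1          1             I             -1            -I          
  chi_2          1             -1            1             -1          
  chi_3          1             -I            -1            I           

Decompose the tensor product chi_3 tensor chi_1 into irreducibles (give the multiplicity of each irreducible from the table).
chi_3 tensor chi_1 = chi_0 (all other irreducibles have multiplicity 0).

Justification: The character of a tensor product is the pointwise product (chi_3 * chi_1)(C) = chi_3(C) * chi_1(C):
  {0}: (1)*(1), {1}: (-I)*(I), {2}: (-1)*(-1), {3}: (I)*(-I)
so (chi_3 * chi_1) takes values
  {0} -> 1, {1} -> 1, {2} -> 1, {3} -> 1.
Now take the inner product of this character with each irreducible chi from the table, <chi_3*chi_1, chi> = (1/4) sum_C |C| (chi_3*chi_1)(C) conj(chi(C)):
  <chi_3*chi_1, chi_0> = (1/4)[1*(1)*conj(1) + 1*(1)*conj(1) + 1*(1)*conj(1) + 1*(1)*conj(1)]
      = (1/4)[(1) + (1) + (1) + (1)] = 4/4 = 1
  <chi_3*chi_1, chi_1> = (1/4)[1*(1)*conj(1) + 1*(1)*conj(I) + 1*(1)*conj(-1) + 1*(1)*conj(-I)]
      = (1/4)[(1) + (-I) + (-1) + (I)] = 0/4 = 0
  <chi_3*chi_1, chi_2> = (1/4)[1*(1)*conj(1) + 1*(1)*conj(-1) + 1*(1)*conj(1) + 1*(1)*conj(-1)]
      = (1/4)[(1) + (-1) + (1) + (-1)] = 0/4 = 0
  <chi_3*chi_1, chi_3> = (1/4)[1*(1)*conj(1) + 1*(1)*conj(-I) + 1*(1)*conj(-1) + 1*(1)*conj(I)]
      = (1/4)[(1) + (I) + (-1) + (-I)] = 0/4 = 0
(Exp terms are combined using exp(i*s)*conj(exp(i*t)) = exp(i*(s-t)), and sums of them are collapsed using the identity that for every m > 1 the m distinct m-th roots of unity sum to 0, e.g. 1 + exp(2*I*pi/3) + exp(-2*I*pi/3) = 0.)
Hence the multiplicities are chi_0: 1. Dimension check: dim(chi_3)*dim(chi_1) = 1*1 = 1 and sum (mult * dim) = 1*1 = 1.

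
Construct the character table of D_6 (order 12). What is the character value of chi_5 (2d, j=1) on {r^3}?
Conjugacy classes: {e} of size 1, {r^3} of size 1, {r^1, r^5} of size 2, {r^2, r^4} of size 2, {s, sr^2, ...} of size 3, {sr, sr^3, ...} of size 3.
Character table:
  irrep \ class              {e} (size 1)  {r^3} (size 1)  {r^1, r^5} (size 2)  {r^2, r^4} (size 2)  {s, sr^2, ...} (size 3)  {sr, sr^3, ...} (size 3)
  chi_1 (triv)               1             1               1                    1                    1                        1                       
  chi_2 (sign: r->1, s->-1)  1             1               1                    1                    -1                       -1                      
  chi_3 (r->-1, s->1)        1             -1              -1                   1                    1                        -1                      
  chi_4 (r->-1, s->-1)       1             -1              -1                   1                    -1                       1                       
  chi_5 (2d, j=1)            2             -2              1                    -1                   0                        0                       
  chi_6 (2d, j=2)            2             2               -1                   -1                   0                        0                       

Spot check: chi_5 (2d, j=1) on {r^3} = -2.

Derivation: D_6 has order 2*6 = 12 with 6 conjugacy classes, hence 6 irreducibles. Sum of squared dims 1 + 1 + 1 + 1 + 4 + 4 = 12 = |G|. Linear characters come from the abelianisation; the 2-dimensional irreps have character r^k -> 2*cos(2*pi*j*k/6), reflections -> 0.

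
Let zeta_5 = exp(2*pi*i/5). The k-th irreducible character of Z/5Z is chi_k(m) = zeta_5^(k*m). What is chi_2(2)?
chi_2(2) = zeta_5^4 = exp(-2*I*pi/5)

chi_2(2) = zeta_5^(2*2) = zeta_5^4. Since zeta_5^5 = 1, this equals zeta_5^4 = exp(2*pi*i*4/5) = exp(-2*I*pi/5).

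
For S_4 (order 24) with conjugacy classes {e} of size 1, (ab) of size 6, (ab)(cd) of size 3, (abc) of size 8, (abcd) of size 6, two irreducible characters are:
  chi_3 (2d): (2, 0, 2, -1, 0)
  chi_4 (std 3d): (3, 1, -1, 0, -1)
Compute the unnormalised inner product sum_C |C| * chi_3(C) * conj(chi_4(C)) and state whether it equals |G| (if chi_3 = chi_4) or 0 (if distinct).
Sum = 0; so <chi_3, chi_4> = 0 (distinct irreducibles are orthogonal).

Proof sketch: Compute term by term over conjugacy classes (|C| * chi_3(C) * conj(chi_4(C))):
  1*(2)*conj(3) + 6*(0)*conj(1) + 3*(2)*conj(-1) + 8*(-1)*conj(0) + 6*(0)*conj(-1)
  = (6) + (0) + (-6) + (0) + (0)
  = 0.
Dividing by |G| = 24 gives 0/24 = 0, matching the row-orthogonality relation <chi_3, chi_4> = [chi_3 = chi_4].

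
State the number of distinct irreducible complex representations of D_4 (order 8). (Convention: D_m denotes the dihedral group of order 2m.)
5

Why: The number of irreducible complex representations of a finite group equals its number of conjugacy classes. D_4 has 5 conjugacy classes (n/2 + 3 for n even), so D_4 (order 8) has exactly 5 irreducible complex representations.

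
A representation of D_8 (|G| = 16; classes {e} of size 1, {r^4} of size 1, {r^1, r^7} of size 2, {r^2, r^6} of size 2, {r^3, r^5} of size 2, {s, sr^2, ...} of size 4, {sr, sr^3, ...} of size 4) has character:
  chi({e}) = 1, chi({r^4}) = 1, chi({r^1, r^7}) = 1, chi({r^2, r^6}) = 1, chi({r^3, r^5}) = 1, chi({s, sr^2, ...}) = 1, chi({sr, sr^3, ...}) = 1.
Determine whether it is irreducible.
Irreducible: <chi, chi> = 1.

Justification: <chi, chi> = (1/|G|) sum_C |C| * |chi(C)|^2 = (1/16)[1*|1|^2 + 1*|1|^2 + 2*|1|^2 + 2*|1|^2 + 2*|1|^2 + 4*|1|^2 + 4*|1|^2]
  = (1/16)[(1) + (1) + (2) + (2) + (2) + (4) + (4)] = 16/16 = 1.
A character is irreducible iff <chi, chi> = 1, so this representation is irreducible.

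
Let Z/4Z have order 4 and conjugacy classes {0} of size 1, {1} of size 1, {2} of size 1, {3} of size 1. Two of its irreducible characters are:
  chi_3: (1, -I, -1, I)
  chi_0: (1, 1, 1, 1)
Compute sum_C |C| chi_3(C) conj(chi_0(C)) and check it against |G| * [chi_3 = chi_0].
Sum = 0; so <chi_3, chi_0> = 0 (distinct irreducibles are orthogonal).

Solution. Compute term by term over conjugacy classes (|C| * chi_3(C) * conj(chi_0(C))):
  1*(1)*conj(1) + 1*(-I)*conj(1) + 1*(-1)*conj(1) + 1*(I)*conj(1)
  = (1) + (-I) + (-1) + (I)
  = 0.
(Exp terms are combined using exp(i*s)*conj(exp(i*t)) = exp(i*(s-t)), and sums of them are collapsed using the identity that for every m > 1 the m distinct m-th roots of unity sum to 0, e.g. 1 + exp(2*I*pi/3) + exp(-2*I*pi/3) = 0.)
Dividing by |G| = 4 gives 0/4 = 0, matching the row-orthogonality relation <chi_3, chi_0> = [chi_3 = chi_0].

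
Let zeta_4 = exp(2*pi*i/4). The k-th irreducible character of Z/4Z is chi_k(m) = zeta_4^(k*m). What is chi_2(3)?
chi_2(3) = zeta_4^6 = -1

Solution. chi_2(3) = zeta_4^(2*3) = zeta_4^6. Since zeta_4^4 = 1, this equals zeta_4^2 = exp(2*pi*i*2/4) = -1.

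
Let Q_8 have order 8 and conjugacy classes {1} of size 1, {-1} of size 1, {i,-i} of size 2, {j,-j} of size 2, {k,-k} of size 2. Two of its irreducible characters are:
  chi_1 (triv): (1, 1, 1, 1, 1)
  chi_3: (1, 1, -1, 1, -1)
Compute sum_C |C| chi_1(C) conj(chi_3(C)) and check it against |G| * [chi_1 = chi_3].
Sum = 0; so <chi_1, chi_3> = 0 (distinct irreducibles are orthogonal).

Derivation: Compute term by term over conjugacy classes (|C| * chi_1(C) * conj(chi_3(C))):
  1*(1)*conj(1) + 1*(1)*conj(1) + 2*(1)*conj(-1) + 2*(1)*conj(1) + 2*(1)*conj(-1)
  = (1) + (1) + (-2) + (2) + (-2)
  = 0.
Dividing by |G| = 8 gives 0/8 = 0, matching the row-orthogonality relation <chi_1, chi_3> = [chi_1 = chi_3].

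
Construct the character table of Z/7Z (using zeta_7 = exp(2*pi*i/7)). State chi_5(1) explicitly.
Character table of Z/7Z (irreps indexed chi_0,...,chi_6 with chi_k(m) = zeta_7^(k*m), zeta_7 = exp(2*pi*i/7)):
  irrep \ class  {0} (size 1)  {1} (size 1)    {2} (size 1)    {3} (size 1)    {4} (size 1)    {5} (size 1)    {6} (size 1)  
  chi_0          1             1               1               1               1               1               1             
  chi_1          1             exp(2*I*pi/7)   exp(4*I*pi/7)   exp(6*I*pi/7)   exp(-6*I*pi/7)  exp(-4*I*pi/7)  exp(-2*I*pi/7)
  chi_2          1             exp(4*I*pi/7)   exp(-6*I*pi/7)  exp(-2*I*pi/7)  exp(2*I*pi/7)   exp(6*I*pi/7)   exp(-4*I*pi/7)
  chi_3          1             exp(6*I*pi/7)   exp(-2*I*pi/7)  exp(4*I*pi/7)   exp(-4*I*pi/7)  exp(2*I*pi/7)   exp(-6*I*pi/7)
  chi_4          1             exp(-6*I*pi/7)  exp(2*I*pi/7)   exp(-4*I*pi/7)  exp(4*I*pi/7)   exp(-2*I*pi/7)  exp(6*I*pi/7) 
  chi_5          1             exp(-4*I*pi/7)  exp(6*I*pi/7)   exp(2*I*pi/7)   exp(-2*I*pi/7)  exp(-6*I*pi/7)  exp(4*I*pi/7) 
  chi_6          1             exp(-2*I*pi/7)  exp(-4*I*pi/7)  exp(-6*I*pi/7)  exp(6*I*pi/7)   exp(4*I*pi/7)   exp(2*I*pi/7) 

Spot check: chi_5(1) = zeta_7^(5*1) = zeta_7^5 = exp(-4*I*pi/7).

Explanation: Z/7Z is abelian, so all 7 irreducible complex representations are 1-dimensional. They are given by chi_k(m) = zeta_7^(k*m) for k = 0,...,6. Row orthogonality: sum_m chi_k(m) conj(chi_l(m)) = 7 * [k = l].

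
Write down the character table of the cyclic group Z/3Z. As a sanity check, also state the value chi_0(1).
Character table of Z/3Z (irreps indexed chi_0,...,chi_2 with chi_k(m) = zeta_3^(k*m), zeta_3 = exp(2*pi*i/3)):
  irrep \ class  {0} (size 1)  {1} (size 1)    {2} (size 1)  
  chi_0          1             1               1             
  chi_1          1             exp(2*I*pi/3)   exp(-2*I*pi/3)
  chi_2          1             exp(-2*I*pi/3)  exp(2*I*pi/3) 

Spot check: chi_0(1) = zeta_3^(0*1) = zeta_3^0 = 1.

Proof sketch: Z/3Z is abelian, so all 3 irreducible complex representations are 1-dimensional. They are given by chi_k(m) = zeta_3^(k*m) for k = 0,...,2. Row orthogonality: sum_m chi_k(m) conj(chi_l(m)) = 3 * [k = l].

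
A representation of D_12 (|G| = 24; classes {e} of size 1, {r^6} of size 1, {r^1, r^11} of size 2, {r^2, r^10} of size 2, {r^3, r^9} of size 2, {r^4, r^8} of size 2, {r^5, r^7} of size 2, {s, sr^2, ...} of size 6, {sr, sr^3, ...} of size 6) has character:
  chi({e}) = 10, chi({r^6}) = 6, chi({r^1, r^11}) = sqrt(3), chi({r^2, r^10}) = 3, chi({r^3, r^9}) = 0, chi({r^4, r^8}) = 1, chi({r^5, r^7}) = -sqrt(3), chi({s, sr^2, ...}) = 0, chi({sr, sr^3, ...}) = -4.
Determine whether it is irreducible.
Not irreducible (reducible): <chi, chi> = 11 > 1.

Explanation: <chi, chi> = (1/|G|) sum_C |C| * |chi(C)|^2 = (1/24)[1*|10|^2 + 1*|6|^2 + 2*|sqrt(3)|^2 + 2*|3|^2 + 2*|0|^2 + 2*|1|^2 + 2*|-sqrt(3)|^2 + 6*|0|^2 + 6*|-4|^2]
  = (1/24)[(100) + (36) + (6) + (18) + (0) + (2) + (6) + (0) + (96)] = 264/24 = 11.
A character is irreducible iff <chi, chi> = 1, so this representation is reducible.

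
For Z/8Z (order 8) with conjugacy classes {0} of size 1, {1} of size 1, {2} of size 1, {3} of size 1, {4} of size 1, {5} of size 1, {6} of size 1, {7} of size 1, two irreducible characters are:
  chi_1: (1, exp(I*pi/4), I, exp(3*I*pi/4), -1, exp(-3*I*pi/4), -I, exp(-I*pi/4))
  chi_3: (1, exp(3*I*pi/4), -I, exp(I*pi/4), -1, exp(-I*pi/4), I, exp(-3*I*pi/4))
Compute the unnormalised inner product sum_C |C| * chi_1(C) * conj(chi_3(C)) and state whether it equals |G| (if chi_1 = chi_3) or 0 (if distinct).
Sum = 0; so <chi_1, chi_3> = 0 (distinct irreducibles are orthogonal).

Argument: Compute term by term over conjugacy classes (|C| * chi_1(C) * conj(chi_3(C))):
  1*(1)*conj(1) + 1*(exp(I*pi/4))*conj(exp(3*I*pi/4)) + 1*(I)*conj(-I) + 1*(exp(3*I*pi/4))*conj(exp(I*pi/4)) + 1*(-1)*conj(-1) + 1*(exp(-3*I*pi/4))*conj(exp(-I*pi/4)) + 1*(-I)*conj(I) + 1*(exp(-I*pi/4))*conj(exp(-3*I*pi/4))
  = (1) + (-I) + (-1) + (I) + (1) + (-I) + (-1) + (I)
  = 0.
(Exp terms are combined using exp(i*s)*conj(exp(i*t)) = exp(i*(s-t)), and sums of them are collapsed using the identity that for every m > 1 the m distinct m-th roots of unity sum to 0, e.g. 1 + exp(2*I*pi/3) + exp(-2*I*pi/3) = 0.)
Dividing by |G| = 8 gives 0/8 = 0, matching the row-orthogonality relation <chi_1, chi_3> = [chi_1 = chi_3].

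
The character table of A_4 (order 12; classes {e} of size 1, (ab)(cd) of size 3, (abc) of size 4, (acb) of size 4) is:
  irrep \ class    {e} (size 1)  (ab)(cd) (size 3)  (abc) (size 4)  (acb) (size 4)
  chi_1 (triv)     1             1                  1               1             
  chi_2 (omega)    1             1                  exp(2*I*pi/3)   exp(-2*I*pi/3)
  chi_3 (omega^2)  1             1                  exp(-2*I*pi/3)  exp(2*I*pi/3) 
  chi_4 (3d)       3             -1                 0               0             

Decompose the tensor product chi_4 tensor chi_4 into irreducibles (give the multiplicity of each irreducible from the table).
chi_4 tensor chi_4 = chi_1 + chi_2 + chi_3 + 2*chi_4 (all other irreducibles have multiplicity 0).

Proof sketch: The character of a tensor product is the pointwise product (chi_4 * chi_4)(C) = chi_4(C) * chi_4(C):
  {e}: (3)*(3), (ab)(cd): (-1)*(-1), (abc): (0)*(0), (acb): (0)*(0)
so (chi_4 * chi_4) takes values
  {e} -> 9, (ab)(cd) -> 1, (abc) -> 0, (acb) -> 0.
Now take the inner product of this character with each irreducible chi from the table, <chi_4*chi_4, chi> = (1/12) sum_C |C| (chi_4*chi_4)(C) conj(chi(C)):
  <chi_4*chi_4, chi_1> = (1/12)[1*(9)*conj(1) + 3*(1)*conj(1) + 4*(0)*conj(1) + 4*(0)*conj(1)]
      = (1/12)[(9) + (3) + (0) + (0)] = 12/12 = 1
  <chi_4*chi_4, chi_2> = (1/12)[1*(9)*conj(1) + 3*(1)*conj(1) + 4*(0)*conj(exp(2*I*pi/3)) + 4*(0)*conj(exp(-2*I*pi/3))]
      = (1/12)[(9) + (3) + (0) + (0)] = 12/12 = 1
  <chi_4*chi_4, chi_3> = (1/12)[1*(9)*conj(1) + 3*(1)*conj(1) + 4*(0)*conj(exp(-2*I*pi/3)) + 4*(0)*conj(exp(2*I*pi/3))]
      = (1/12)[(9) + (3) + (0) + (0)] = 12/12 = 1
  <chi_4*chi_4, chi_4> = (1/12)[1*(9)*conj(3) + 3*(1)*conj(-1) + 4*(0)*conj(0) + 4*(0)*conj(0)]
      = (1/12)[(27) + (-3) + (0) + (0)] = 24/12 = 2
(Exp terms are combined using exp(i*s)*conj(exp(i*t)) = exp(i*(s-t)), and sums of them are collapsed using the identity that for every m > 1 the m distinct m-th roots of unity sum to 0, e.g. 1 + exp(2*I*pi/3) + exp(-2*I*pi/3) = 0.)
Hence the multiplicities are chi_1: 1, chi_2: 1, chi_3: 1, chi_4: 2. Dimension check: dim(chi_4)*dim(chi_4) = 3*3 = 9 and sum (mult * dim) = 1*1 + 1*1 + 1*1 + 2*3 = 9.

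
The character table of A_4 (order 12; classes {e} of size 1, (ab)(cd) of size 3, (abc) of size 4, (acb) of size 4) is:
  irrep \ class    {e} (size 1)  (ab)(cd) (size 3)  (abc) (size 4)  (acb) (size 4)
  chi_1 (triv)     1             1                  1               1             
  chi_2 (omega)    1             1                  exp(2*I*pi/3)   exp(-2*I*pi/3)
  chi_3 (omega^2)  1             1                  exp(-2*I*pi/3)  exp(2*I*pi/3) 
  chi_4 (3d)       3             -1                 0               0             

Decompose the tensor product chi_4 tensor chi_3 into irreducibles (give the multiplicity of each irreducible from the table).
chi_4 tensor chi_3 = chi_4 (all other irreducibles have multiplicity 0).

Explanation: The character of a tensor product is the pointwise product (chi_4 * chi_3)(C) = chi_4(C) * chi_3(C):
  {e}: (3)*(1), (ab)(cd): (-1)*(1), (abc): (0)*(exp(-2*I*pi/3)), (acb): (0)*(exp(2*I*pi/3))
so (chi_4 * chi_3) takes values
  {e} -> 3, (ab)(cd) -> -1, (abc) -> 0, (acb) -> 0.
Now take the inner product of this character with each irreducible chi from the table, <chi_4*chi_3, chi> = (1/12) sum_C |C| (chi_4*chi_3)(C) conj(chi(C)):
  <chi_4*chi_3, chi_1> = (1/12)[1*(3)*conj(1) + 3*(-1)*conj(1) + 4*(0)*conj(1) + 4*(0)*conj(1)]
      = (1/12)[(3) + (-3) + (0) + (0)] = 0/12 = 0
  <chi_4*chi_3, chi_2> = (1/12)[1*(3)*conj(1) + 3*(-1)*conj(1) + 4*(0)*conj(exp(2*I*pi/3)) + 4*(0)*conj(exp(-2*I*pi/3))]
      = (1/12)[(3) + (-3) + (0) + (0)] = 0/12 = 0
  <chi_4*chi_3, chi_3> = (1/12)[1*(3)*conj(1) + 3*(-1)*conj(1) + 4*(0)*conj(exp(-2*I*pi/3)) + 4*(0)*conj(exp(2*I*pi/3))]
      = (1/12)[(3) + (-3) + (0) + (0)] = 0/12 = 0
  <chi_4*chi_3, chi_4> = (1/12)[1*(3)*conj(3) + 3*(-1)*conj(-1) + 4*(0)*conj(0) + 4*(0)*conj(0)]
      = (1/12)[(9) + (3) + (0) + (0)] = 12/12 = 1
(Exp terms are combined using exp(i*s)*conj(exp(i*t)) = exp(i*(s-t)), and sums of them are collapsed using the identity that for every m > 1 the m distinct m-th roots of unity sum to 0, e.g. 1 + exp(2*I*pi/3) + exp(-2*I*pi/3) = 0.)
Hence the multiplicities are chi_4: 1. Dimension check: dim(chi_4)*dim(chi_3) = 3*1 = 3 and sum (mult * dim) = 1*3 = 3.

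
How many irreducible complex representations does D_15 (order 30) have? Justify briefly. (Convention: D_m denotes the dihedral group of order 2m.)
9

Derivation: The number of irreducible complex representations of a finite group equals its number of conjugacy classes. D_15 has 9 conjugacy classes ((n+3)/2 for n odd), so D_15 (order 30) has exactly 9 irreducible complex representations.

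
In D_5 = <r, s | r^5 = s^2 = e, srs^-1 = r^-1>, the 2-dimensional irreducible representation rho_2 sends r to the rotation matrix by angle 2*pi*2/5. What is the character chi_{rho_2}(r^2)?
chi_{rho_2}(r^2) = 2*cos(2*pi*2*2/5) = -1/2 + sqrt(5)/2

rho_2(r^2) is rotation by angle 2*pi*2*2/5, whose trace is 2*cos(2*pi*2*2/5) = -1/2 + sqrt(5)/2.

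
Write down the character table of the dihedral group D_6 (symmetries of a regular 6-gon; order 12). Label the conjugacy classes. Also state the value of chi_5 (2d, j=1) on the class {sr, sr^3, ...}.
Conjugacy classes: {e} of size 1, {r^3} of size 1, {r^1, r^5} of size 2, {r^2, r^4} of size 2, {s, sr^2, ...} of size 3, {sr, sr^3, ...} of size 3.
Character table:
  irrep \ class              {e} (size 1)  {r^3} (size 1)  {r^1, r^5} (size 2)  {r^2, r^4} (size 2)  {s, sr^2, ...} (size 3)  {sr, sr^3, ...} (size 3)
  chi_1 (triv)               1             1               1                    1                    1                        1                       
  chi_2 (sign: r->1, s->-1)  1             1               1                    1                    -1                       -1                      
  chi_3 (r->-1, s->1)        1             -1              -1                   1                    1                        -1                      
  chi_4 (r->-1, s->-1)       1             -1              -1                   1                    -1                       1                       
  chi_5 (2d, j=1)            2             -2              1                    -1                   0                        0                       
  chi_6 (2d, j=2)            2             2               -1                   -1                   0                        0                       

Spot check: chi_5 (2d, j=1) on {sr, sr^3, ...} = 0.

Solution. D_6 has order 2*6 = 12 with 6 conjugacy classes, hence 6 irreducibles. Sum of squared dims 1 + 1 + 1 + 1 + 4 + 4 = 12 = |G|. Linear characters come from the abelianisation; the 2-dimensional irreps have character r^k -> 2*cos(2*pi*j*k/6), reflections -> 0.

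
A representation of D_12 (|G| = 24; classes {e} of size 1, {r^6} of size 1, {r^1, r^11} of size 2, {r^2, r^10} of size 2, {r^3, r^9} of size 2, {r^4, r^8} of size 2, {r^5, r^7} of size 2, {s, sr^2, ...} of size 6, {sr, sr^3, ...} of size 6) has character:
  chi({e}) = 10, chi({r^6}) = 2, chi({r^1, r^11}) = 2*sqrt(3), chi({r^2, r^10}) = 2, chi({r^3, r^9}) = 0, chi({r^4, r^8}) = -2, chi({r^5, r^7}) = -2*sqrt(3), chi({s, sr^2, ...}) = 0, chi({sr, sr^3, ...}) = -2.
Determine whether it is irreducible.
Not irreducible (reducible): <chi, chi> = 8 > 1.

Reasoning: <chi, chi> = (1/|G|) sum_C |C| * |chi(C)|^2 = (1/24)[1*|10|^2 + 1*|2|^2 + 2*|2*sqrt(3)|^2 + 2*|2|^2 + 2*|0|^2 + 2*|-2|^2 + 2*|-2*sqrt(3)|^2 + 6*|0|^2 + 6*|-2|^2]
  = (1/24)[(100) + (4) + (24) + (8) + (0) + (8) + (24) + (0) + (24)] = 192/24 = 8.
A character is irreducible iff <chi, chi> = 1, so this representation is reducible.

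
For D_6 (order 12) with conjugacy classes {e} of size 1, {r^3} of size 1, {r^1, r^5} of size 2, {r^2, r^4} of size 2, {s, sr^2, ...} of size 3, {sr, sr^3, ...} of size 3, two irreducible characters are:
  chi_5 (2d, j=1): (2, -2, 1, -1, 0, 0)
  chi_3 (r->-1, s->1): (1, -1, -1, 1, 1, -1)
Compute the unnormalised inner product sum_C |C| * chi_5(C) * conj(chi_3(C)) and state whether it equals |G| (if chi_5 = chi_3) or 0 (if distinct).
Sum = 0; so <chi_5, chi_3> = 0 (distinct irreducibles are orthogonal).

Reasoning: Compute term by term over conjugacy classes (|C| * chi_5(C) * conj(chi_3(C))):
  1*(2)*conj(1) + 1*(-2)*conj(-1) + 2*(1)*conj(-1) + 2*(-1)*conj(1) + 3*(0)*conj(1) + 3*(0)*conj(-1)
  = (2) + (2) + (-2) + (-2) + (0) + (0)
  = 0.
Dividing by |G| = 12 gives 0/12 = 0, matching the row-orthogonality relation <chi_5, chi_3> = [chi_5 = chi_3].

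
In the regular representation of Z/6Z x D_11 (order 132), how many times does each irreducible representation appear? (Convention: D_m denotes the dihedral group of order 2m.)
Each irreducible V_i of dimension d_i appears with multiplicity d_i, i.e. rho_reg = (direct sum over all irreducibles V_i) d_i V_i. The irreducible dimensions for Z/6Z x D_11 are 1, 1, 1, 1, 1, 1, 1, 1, 1, 1, 1, 1, 2, 2, 2, 2, 2, 2, 2, 2, 2, 2, 2, 2, 2, 2, 2, 2, 2, 2, 2, 2, 2, 2, 2, 2, 2, 2, 2, 2, 2, 2: 12 irreducibles of dimension 1, each with multiplicity 1; 30 irreducibles of dimension 2, each with multiplicity 2. Total dimension 12*1*1 + 30*2*2 = 132 = |G|.

General theorem: in the regular representation of a finite group G, each irreducible appears with multiplicity equal to its dimension. Check: dim(rho_reg) = sum d_i^2 = 1 + 1 + 1 + 1 + 1 + 1 + 1 + 1 + 1 + 1 + 1 + 1 + 4 + 4 + 4 + 4 + 4 + 4 + 4 + 4 + 4 + 4 + 4 + 4 + 4 + 4 + 4 + 4 + 4 + 4 + 4 + 4 + 4 + 4 + 4 + 4 + 4 + 4 + 4 + 4 + 4 + 4 = 132 = |G|.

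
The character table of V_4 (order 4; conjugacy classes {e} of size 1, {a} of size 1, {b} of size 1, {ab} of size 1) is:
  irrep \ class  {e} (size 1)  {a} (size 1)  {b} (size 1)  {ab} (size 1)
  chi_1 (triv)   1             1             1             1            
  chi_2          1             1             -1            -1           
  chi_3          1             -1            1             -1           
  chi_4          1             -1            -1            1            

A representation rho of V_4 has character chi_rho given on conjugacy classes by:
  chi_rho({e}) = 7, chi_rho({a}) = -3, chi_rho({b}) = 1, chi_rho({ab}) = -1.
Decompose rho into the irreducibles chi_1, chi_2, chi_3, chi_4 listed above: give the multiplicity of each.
Multiplicities: chi_1: 1, chi_2: 1, chi_3: 3, chi_4: 2.

Why: Use <chi_rho, chi> = (1/|G|) sum_C |C| * chi_rho(C) * conj(chi(C)) with |G| = 4 for each irreducible chi in the table:
  <chi_rho, chi_1> = (1/4)[1*(7)*conj(1) + 1*(-3)*conj(1) + 1*(1)*conj(1) + 1*(-1)*conj(1)]
      = (1/4)[(7) + (-3) + (1) + (-1)] = 4/4 = 1
  <chi_rho, chi_2> = (1/4)[1*(7)*conj(1) + 1*(-3)*conj(1) + 1*(1)*conj(-1) + 1*(-1)*conj(-1)]
      = (1/4)[(7) + (-3) + (-1) + (1)] = 4/4 = 1
  <chi_rho, chi_3> = (1/4)[1*(7)*conj(1) + 1*(-3)*conj(-1) + 1*(1)*conj(1) + 1*(-1)*conj(-1)]
      = (1/4)[(7) + (3) + (1) + (1)] = 12/4 = 3
  <chi_rho, chi_4> = (1/4)[1*(7)*conj(1) + 1*(-3)*conj(-1) + 1*(1)*conj(-1) + 1*(-1)*conj(1)]
      = (1/4)[(7) + (3) + (-1) + (-1)] = 8/4 = 2
Dimension check: dim(rho) = sum (mult * dim) = 1*1 + 1*1 + 3*1 + 2*1 = 7 = chi_rho(e) = 7.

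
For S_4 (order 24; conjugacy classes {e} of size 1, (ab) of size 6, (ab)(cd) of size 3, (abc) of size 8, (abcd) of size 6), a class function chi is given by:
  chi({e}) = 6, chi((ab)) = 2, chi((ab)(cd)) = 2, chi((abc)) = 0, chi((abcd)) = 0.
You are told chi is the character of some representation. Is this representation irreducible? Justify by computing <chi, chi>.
Not irreducible (reducible): <chi, chi> = 3 > 1.

Why: <chi, chi> = (1/|G|) sum_C |C| * |chi(C)|^2 = (1/24)[1*|6|^2 + 6*|2|^2 + 3*|2|^2 + 8*|0|^2 + 6*|0|^2]
  = (1/24)[(36) + (24) + (12) + (0) + (0)] = 72/24 = 3.
A character is irreducible iff <chi, chi> = 1, so this representation is reducible.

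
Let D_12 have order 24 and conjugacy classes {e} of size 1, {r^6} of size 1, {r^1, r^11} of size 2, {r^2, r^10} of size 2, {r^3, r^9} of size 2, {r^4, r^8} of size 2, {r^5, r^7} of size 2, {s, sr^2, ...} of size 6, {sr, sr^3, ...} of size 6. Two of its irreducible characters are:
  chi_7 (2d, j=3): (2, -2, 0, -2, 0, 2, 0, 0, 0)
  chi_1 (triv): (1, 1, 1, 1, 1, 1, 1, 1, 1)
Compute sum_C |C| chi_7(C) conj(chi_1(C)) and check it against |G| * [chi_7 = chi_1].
Sum = 0; so <chi_7, chi_1> = 0 (distinct irreducibles are orthogonal).

Justification: Compute term by term over conjugacy classes (|C| * chi_7(C) * conj(chi_1(C))):
  1*(2)*conj(1) + 1*(-2)*conj(1) + 2*(0)*conj(1) + 2*(-2)*conj(1) + 2*(0)*conj(1) + 2*(2)*conj(1) + 2*(0)*conj(1) + 6*(0)*conj(1) + 6*(0)*conj(1)
  = (2) + (-2) + (0) + (-4) + (0) + (4) + (0) + (0) + (0)
  = 0.
Dividing by |G| = 24 gives 0/24 = 0, matching the row-orthogonality relation <chi_7, chi_1> = [chi_7 = chi_1].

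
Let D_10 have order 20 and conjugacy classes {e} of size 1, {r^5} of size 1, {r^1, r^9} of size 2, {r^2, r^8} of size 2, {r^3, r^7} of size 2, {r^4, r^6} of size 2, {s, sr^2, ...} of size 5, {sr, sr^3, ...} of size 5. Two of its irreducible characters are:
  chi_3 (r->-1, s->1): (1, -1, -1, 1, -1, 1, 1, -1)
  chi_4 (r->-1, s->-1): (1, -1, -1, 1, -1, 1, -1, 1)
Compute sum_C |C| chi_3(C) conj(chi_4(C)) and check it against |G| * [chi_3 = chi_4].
Sum = 0; so <chi_3, chi_4> = 0 (distinct irreducibles are orthogonal).

Working: Compute term by term over conjugacy classes (|C| * chi_3(C) * conj(chi_4(C))):
  1*(1)*conj(1) + 1*(-1)*conj(-1) + 2*(-1)*conj(-1) + 2*(1)*conj(1) + 2*(-1)*conj(-1) + 2*(1)*conj(1) + 5*(1)*conj(-1) + 5*(-1)*conj(1)
  = (1) + (1) + (2) + (2) + (2) + (2) + (-5) + (-5)
  = 0.
Dividing by |G| = 20 gives 0/20 = 0, matching the row-orthogonality relation <chi_3, chi_4> = [chi_3 = chi_4].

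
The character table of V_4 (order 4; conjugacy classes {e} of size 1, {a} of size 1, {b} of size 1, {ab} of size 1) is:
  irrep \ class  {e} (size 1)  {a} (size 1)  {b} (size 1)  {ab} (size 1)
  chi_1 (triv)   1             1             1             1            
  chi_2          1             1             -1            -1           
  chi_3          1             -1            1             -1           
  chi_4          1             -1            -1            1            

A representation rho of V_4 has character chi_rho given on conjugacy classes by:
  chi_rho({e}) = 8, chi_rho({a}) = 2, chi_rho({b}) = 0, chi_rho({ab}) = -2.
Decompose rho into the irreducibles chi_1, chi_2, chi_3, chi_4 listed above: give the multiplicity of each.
Multiplicities: chi_1: 2, chi_2: 3, chi_3: 2, chi_4: 1.

Details: Use <chi_rho, chi> = (1/|G|) sum_C |C| * chi_rho(C) * conj(chi(C)) with |G| = 4 for each irreducible chi in the table:
  <chi_rho, chi_1> = (1/4)[1*(8)*conj(1) + 1*(2)*conj(1) + 1*(0)*conj(1) + 1*(-2)*conj(1)]
      = (1/4)[(8) + (2) + (0) + (-2)] = 8/4 = 2
  <chi_rho, chi_2> = (1/4)[1*(8)*conj(1) + 1*(2)*conj(1) + 1*(0)*conj(-1) + 1*(-2)*conj(-1)]
      = (1/4)[(8) + (2) + (0) + (2)] = 12/4 = 3
  <chi_rho, chi_3> = (1/4)[1*(8)*conj(1) + 1*(2)*conj(-1) + 1*(0)*conj(1) + 1*(-2)*conj(-1)]
      = (1/4)[(8) + (-2) + (0) + (2)] = 8/4 = 2
  <chi_rho, chi_4> = (1/4)[1*(8)*conj(1) + 1*(2)*conj(-1) + 1*(0)*conj(-1) + 1*(-2)*conj(1)]
      = (1/4)[(8) + (-2) + (0) + (-2)] = 4/4 = 1
Dimension check: dim(rho) = sum (mult * dim) = 2*1 + 3*1 + 2*1 + 1*1 = 8 = chi_rho(e) = 8.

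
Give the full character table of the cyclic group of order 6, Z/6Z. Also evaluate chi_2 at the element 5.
Character table of Z/6Z (irreps indexed chi_0,...,chi_5 with chi_k(m) = zeta_6^(k*m), zeta_6 = exp(2*pi*i/6)):
  irrep \ class  {0} (size 1)  {1} (size 1)    {2} (size 1)    {3} (size 1)  {4} (size 1)    {5} (size 1)  
  chi_0          1             1               1               1             1               1             
  chi_1          1             exp(I*pi/3)     exp(2*I*pi/3)   -1            exp(-2*I*pi/3)  exp(-I*pi/3)  
  chi_2          1             exp(2*I*pi/3)   exp(-2*I*pi/3)  1             exp(2*I*pi/3)   exp(-2*I*pi/3)
  chi_3          1             -1              1               -1            1               -1            
  chi_4          1             exp(-2*I*pi/3)  exp(2*I*pi/3)   1             exp(-2*I*pi/3)  exp(2*I*pi/3) 
  chi_5          1             exp(-I*pi/3)    exp(-2*I*pi/3)  -1            exp(2*I*pi/3)   exp(I*pi/3)   

Spot check: chi_2(5) = zeta_6^(2*5) = zeta_6^10 = exp(-2*I*pi/3).

Working: Z/6Z is abelian, so all 6 irreducible complex representations are 1-dimensional. They are given by chi_k(m) = zeta_6^(k*m) for k = 0,...,5. Row orthogonality: sum_m chi_k(m) conj(chi_l(m)) = 6 * [k = l].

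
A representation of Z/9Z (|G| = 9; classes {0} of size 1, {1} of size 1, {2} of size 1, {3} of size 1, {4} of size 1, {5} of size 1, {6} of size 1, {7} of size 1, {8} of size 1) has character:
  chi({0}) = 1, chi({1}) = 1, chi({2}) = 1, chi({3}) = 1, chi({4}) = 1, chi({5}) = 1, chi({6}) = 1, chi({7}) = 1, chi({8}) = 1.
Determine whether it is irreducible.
Irreducible: <chi, chi> = 1.

<chi, chi> = (1/|G|) sum_C |C| * |chi(C)|^2 = (1/9)[1*|1|^2 + 1*|1|^2 + 1*|1|^2 + 1*|1|^2 + 1*|1|^2 + 1*|1|^2 + 1*|1|^2 + 1*|1|^2 + 1*|1|^2]
  = (1/9)[(1) + (1) + (1) + (1) + (1) + (1) + (1) + (1) + (1)] = 9/9 = 1.
(Exp terms are combined using exp(i*s)*conj(exp(i*t)) = exp(i*(s-t)), and sums of them are collapsed using the identity that for every m > 1 the m distinct m-th roots of unity sum to 0, e.g. 1 + exp(2*I*pi/3) + exp(-2*I*pi/3) = 0.)
A character is irreducible iff <chi, chi> = 1, so this representation is irreducible.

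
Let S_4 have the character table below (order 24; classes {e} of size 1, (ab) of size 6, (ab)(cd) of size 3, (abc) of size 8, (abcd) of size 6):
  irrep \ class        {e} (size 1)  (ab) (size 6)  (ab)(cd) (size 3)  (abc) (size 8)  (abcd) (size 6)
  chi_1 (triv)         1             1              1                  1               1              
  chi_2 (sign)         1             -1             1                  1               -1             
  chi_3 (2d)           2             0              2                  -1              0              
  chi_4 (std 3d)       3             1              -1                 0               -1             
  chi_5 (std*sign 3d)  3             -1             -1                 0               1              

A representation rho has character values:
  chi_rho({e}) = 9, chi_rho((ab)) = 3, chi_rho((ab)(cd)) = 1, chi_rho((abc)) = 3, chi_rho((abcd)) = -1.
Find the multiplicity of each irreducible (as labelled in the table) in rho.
Multiplicities: chi_1: 2, chi_2: 1, chi_3: 0, chi_4: 2, chi_5: 0.

Details: Use <chi_rho, chi> = (1/|G|) sum_C |C| * chi_rho(C) * conj(chi(C)) with |G| = 24 for each irreducible chi in the table:
  <chi_rho, chi_1> = (1/24)[1*(9)*conj(1) + 6*(3)*conj(1) + 3*(1)*conj(1) + 8*(3)*conj(1) + 6*(-1)*conj(1)]
      = (1/24)[(9) + (18) + (3) + (24) + (-6)] = 48/24 = 2
  <chi_rho, chi_2> = (1/24)[1*(9)*conj(1) + 6*(3)*conj(-1) + 3*(1)*conj(1) + 8*(3)*conj(1) + 6*(-1)*conj(-1)]
      = (1/24)[(9) + (-18) + (3) + (24) + (6)] = 24/24 = 1
  <chi_rho, chi_3> = (1/24)[1*(9)*conj(2) + 6*(3)*conj(0) + 3*(1)*conj(2) + 8*(3)*conj(-1) + 6*(-1)*conj(0)]
      = (1/24)[(18) + (0) + (6) + (-24) + (0)] = 0/24 = 0
  <chi_rho, chi_4> = (1/24)[1*(9)*conj(3) + 6*(3)*conj(1) + 3*(1)*conj(-1) + 8*(3)*conj(0) + 6*(-1)*conj(-1)]
      = (1/24)[(27) + (18) + (-3) + (0) + (6)] = 48/24 = 2
  <chi_rho, chi_5> = (1/24)[1*(9)*conj(3) + 6*(3)*conj(-1) + 3*(1)*conj(-1) + 8*(3)*conj(0) + 6*(-1)*conj(1)]
      = (1/24)[(27) + (-18) + (-3) + (0) + (-6)] = 0/24 = 0
Dimension check: dim(rho) = sum (mult * dim) = 2*1 + 1*1 + 0*2 + 2*3 + 0*3 = 9 = chi_rho(e) = 9.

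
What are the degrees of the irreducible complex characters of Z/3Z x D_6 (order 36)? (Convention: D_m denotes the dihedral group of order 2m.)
Dimensions: 1, 1, 1, 1, 1, 1, 1, 1, 1, 1, 1, 1, 2, 2, 2, 2, 2, 2

Reasoning: There are 18 irreducibles (= number of conjugacy classes). Their dimensions d_i satisfy sum d_i^2 = |G| = 36: 1 + 1 + 1 + 1 + 1 + 1 + 1 + 1 + 1 + 1 + 1 + 1 + 4 + 4 + 4 + 4 + 4 + 4 = 36. (For the product with Z/3Z: each of the 3 1-dim characters of Z/3Z tensors with each irrep of D_6, giving 3 copies of each D_6-dimension.)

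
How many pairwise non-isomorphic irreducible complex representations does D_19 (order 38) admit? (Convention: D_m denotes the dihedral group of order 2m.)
11

Working: The number of irreducible complex representations of a finite group equals its number of conjugacy classes. D_19 has 11 conjugacy classes ((n+3)/2 for n odd), so D_19 (order 38) has exactly 11 irreducible complex representations.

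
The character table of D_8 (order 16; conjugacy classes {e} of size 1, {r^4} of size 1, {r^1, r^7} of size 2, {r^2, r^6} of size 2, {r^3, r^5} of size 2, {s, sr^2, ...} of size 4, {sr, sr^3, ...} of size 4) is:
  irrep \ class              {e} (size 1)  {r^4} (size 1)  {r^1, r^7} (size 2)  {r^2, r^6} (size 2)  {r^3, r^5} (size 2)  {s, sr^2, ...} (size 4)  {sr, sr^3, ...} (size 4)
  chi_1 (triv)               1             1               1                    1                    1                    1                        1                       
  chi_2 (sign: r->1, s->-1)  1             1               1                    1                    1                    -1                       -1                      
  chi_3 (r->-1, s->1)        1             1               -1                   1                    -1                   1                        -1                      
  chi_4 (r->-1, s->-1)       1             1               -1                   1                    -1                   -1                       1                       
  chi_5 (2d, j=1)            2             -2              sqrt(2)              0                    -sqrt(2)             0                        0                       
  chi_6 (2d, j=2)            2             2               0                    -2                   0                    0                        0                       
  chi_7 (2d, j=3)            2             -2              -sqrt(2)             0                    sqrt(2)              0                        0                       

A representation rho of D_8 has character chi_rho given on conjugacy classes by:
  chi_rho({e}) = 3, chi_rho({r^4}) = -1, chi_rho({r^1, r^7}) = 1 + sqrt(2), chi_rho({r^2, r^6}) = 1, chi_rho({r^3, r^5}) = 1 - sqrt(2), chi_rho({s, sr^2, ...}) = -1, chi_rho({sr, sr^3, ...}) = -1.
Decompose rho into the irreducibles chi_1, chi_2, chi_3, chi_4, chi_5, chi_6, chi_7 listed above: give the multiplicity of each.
Multiplicities: chi_1: 0, chi_2: 1, chi_3: 0, chi_4: 0, chi_5: 1, chi_6: 0, chi_7: 0.

Use <chi_rho, chi> = (1/|G|) sum_C |C| * chi_rho(C) * conj(chi(C)) with |G| = 16 for each irreducible chi in the table:
  <chi_rho, chi_1> = (1/16)[1*(3)*conj(1) + 1*(-1)*conj(1) + 2*(1 + sqrt(2))*conj(1) + 2*(1)*conj(1) + 2*(1 - sqrt(2))*conj(1) + 4*(-1)*conj(1) + 4*(-1)*conj(1)]
      = (1/16)[(3) + (-1) + (2 + 2*sqrt(2)) + (2) + (2 - 2*sqrt(2)) + (-4) + (-4)] = 0/16 = 0
  <chi_rho, chi_2> = (1/16)[1*(3)*conj(1) + 1*(-1)*conj(1) + 2*(1 + sqrt(2))*conj(1) + 2*(1)*conj(1) + 2*(1 - sqrt(2))*conj(1) + 4*(-1)*conj(-1) + 4*(-1)*conj(-1)]
      = (1/16)[(3) + (-1) + (2 + 2*sqrt(2)) + (2) + (2 - 2*sqrt(2)) + (4) + (4)] = 16/16 = 1
  <chi_rho, chi_3> = (1/16)[1*(3)*conj(1) + 1*(-1)*conj(1) + 2*(1 + sqrt(2))*conj(-1) + 2*(1)*conj(1) + 2*(1 - sqrt(2))*conj(-1) + 4*(-1)*conj(1) + 4*(-1)*conj(-1)]
      = (1/16)[(3) + (-1) + (-2*sqrt(2) - 2) + (2) + (-2 + 2*sqrt(2)) + (-4) + (4)] = 0/16 = 0
  <chi_rho, chi_4> = (1/16)[1*(3)*conj(1) + 1*(-1)*conj(1) + 2*(1 + sqrt(2))*conj(-1) + 2*(1)*conj(1) + 2*(1 - sqrt(2))*conj(-1) + 4*(-1)*conj(-1) + 4*(-1)*conj(1)]
      = (1/16)[(3) + (-1) + (-2*sqrt(2) - 2) + (2) + (-2 + 2*sqrt(2)) + (4) + (-4)] = 0/16 = 0
  <chi_rho, chi_5> = (1/16)[1*(3)*conj(2) + 1*(-1)*conj(-2) + 2*(1 + sqrt(2))*conj(sqrt(2)) + 2*(1)*conj(0) + 2*(1 - sqrt(2))*conj(-sqrt(2)) + 4*(-1)*conj(0) + 4*(-1)*conj(0)]
      = (1/16)[(6) + (2) + (2*sqrt(2) + 4) + (0) + (4 - 2*sqrt(2)) + (0) + (0)] = 16/16 = 1
  <chi_rho, chi_6> = (1/16)[1*(3)*conj(2) + 1*(-1)*conj(2) + 2*(1 + sqrt(2))*conj(0) + 2*(1)*conj(-2) + 2*(1 - sqrt(2))*conj(0) + 4*(-1)*conj(0) + 4*(-1)*conj(0)]
      = (1/16)[(6) + (-2) + (0) + (-4) + (0) + (0) + (0)] = 0/16 = 0
  <chi_rho, chi_7> = (1/16)[1*(3)*conj(2) + 1*(-1)*conj(-2) + 2*(1 + sqrt(2))*conj(-sqrt(2)) + 2*(1)*conj(0) + 2*(1 - sqrt(2))*conj(sqrt(2)) + 4*(-1)*conj(0) + 4*(-1)*conj(0)]
      = (1/16)[(6) + (2) + (-4 - 2*sqrt(2)) + (0) + (-4 + 2*sqrt(2)) + (0) + (0)] = 0/16 = 0
Dimension check: dim(rho) = sum (mult * dim) = 0*1 + 1*1 + 0*1 + 0*1 + 1*2 + 0*2 + 0*2 = 3 = chi_rho(e) = 3.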